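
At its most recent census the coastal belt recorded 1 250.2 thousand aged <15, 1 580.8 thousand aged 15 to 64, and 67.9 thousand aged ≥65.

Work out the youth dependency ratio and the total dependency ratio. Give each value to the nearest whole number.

Youth dependency ratio = 1 250.2 / 1 580.8 × 100 = 79
Total dependency ratio = (1 250.2 + 67.9) / 1 580.8 × 100 = 1 318.1 / 1 580.8 × 100 = 83

Youth dependency ratio: 79
Total dependency ratio: 83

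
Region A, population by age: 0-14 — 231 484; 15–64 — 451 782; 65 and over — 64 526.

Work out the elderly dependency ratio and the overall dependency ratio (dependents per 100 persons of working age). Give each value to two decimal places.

Old-age dependency ratio = 64 526 / 451 782 × 100 = 14.28
Total dependency ratio = (231 484 + 64 526) / 451 782 × 100 = 296 010 / 451 782 × 100 = 65.52

Old-age dependency ratio: 14.28
Total dependency ratio: 65.52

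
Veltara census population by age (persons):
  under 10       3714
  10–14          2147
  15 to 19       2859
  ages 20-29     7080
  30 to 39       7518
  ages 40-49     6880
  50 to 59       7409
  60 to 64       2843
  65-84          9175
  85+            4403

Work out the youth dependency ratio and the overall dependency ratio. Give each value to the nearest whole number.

Youth dependency ratio: 17
Total dependency ratio: 56

0–14: 3714 + 2147 = 5861
15–64: 2859 + 7080 + 7518 + 6880 + 7409 + 2843 = 34589
65+: 9175 + 4403 = 13578
Youth dependency ratio = 5861 / 34589 × 100 = 17
Total dependency ratio = (5861 + 13578) / 34589 × 100 = 19439 / 34589 × 100 = 56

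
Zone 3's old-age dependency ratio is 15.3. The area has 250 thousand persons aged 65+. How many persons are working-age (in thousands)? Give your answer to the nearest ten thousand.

Old-age dependency ratio = elderly / working-age × 100
15.3 = 250 / W × 100
⇒ 1630

Working-age: 1630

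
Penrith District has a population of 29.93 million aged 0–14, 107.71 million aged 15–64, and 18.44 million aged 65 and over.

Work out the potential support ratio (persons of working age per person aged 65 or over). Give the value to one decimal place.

Potential support ratio = 107.71 / 18.44 = 5.8

Potential support ratio: 5.8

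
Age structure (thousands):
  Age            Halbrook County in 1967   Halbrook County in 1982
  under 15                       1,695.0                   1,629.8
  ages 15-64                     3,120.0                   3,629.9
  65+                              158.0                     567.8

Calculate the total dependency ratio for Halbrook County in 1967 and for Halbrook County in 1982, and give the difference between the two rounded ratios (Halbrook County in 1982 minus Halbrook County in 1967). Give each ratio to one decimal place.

Halbrook County in 1967: 59.4
Halbrook County in 1982: 60.5
Difference: +1.1

Halbrook County in 1967: (1,695.0 + 158.0) / 3,120.0 × 100 = 1,853.0 / 3,120.0 × 100 = 59.4
Halbrook County in 1982: (1,629.8 + 567.8) / 3,629.9 × 100 = 2,197.6 / 3,629.9 × 100 = 60.5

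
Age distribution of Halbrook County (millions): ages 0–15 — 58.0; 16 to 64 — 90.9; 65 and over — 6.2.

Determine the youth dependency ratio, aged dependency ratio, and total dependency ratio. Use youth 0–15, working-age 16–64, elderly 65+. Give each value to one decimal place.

Youth dependency ratio: 63.8
Old-age dependency ratio: 6.8
Total dependency ratio: 70.6

Youth dependency ratio = 58.0 / 90.9 × 100 = 63.8
Old-age dependency ratio = 6.2 / 90.9 × 100 = 6.8
Total dependency ratio = (58.0 + 6.2) / 90.9 × 100 = 64.2 / 90.9 × 100 = 70.6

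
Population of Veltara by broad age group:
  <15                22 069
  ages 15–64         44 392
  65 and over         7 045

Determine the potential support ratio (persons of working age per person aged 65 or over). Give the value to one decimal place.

Potential support ratio = 44 392 / 7 045 = 6.3

Potential support ratio: 6.3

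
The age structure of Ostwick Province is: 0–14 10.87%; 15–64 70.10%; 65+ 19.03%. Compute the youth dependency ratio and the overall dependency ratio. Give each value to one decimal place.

Youth dependency ratio = 10.87 / 70.10 × 100 = 15.5
Total dependency ratio = (10.87 + 19.03) / 70.10 × 100 = 29.90 / 70.10 × 100 = 42.7

Youth dependency ratio: 15.5
Total dependency ratio: 42.7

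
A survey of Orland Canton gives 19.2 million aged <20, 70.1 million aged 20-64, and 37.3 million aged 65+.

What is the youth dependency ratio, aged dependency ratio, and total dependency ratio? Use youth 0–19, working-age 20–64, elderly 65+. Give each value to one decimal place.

Youth dependency ratio = 19.2 / 70.1 × 100 = 27.4
Old-age dependency ratio = 37.3 / 70.1 × 100 = 53.2
Total dependency ratio = (19.2 + 37.3) / 70.1 × 100 = 56.5 / 70.1 × 100 = 80.6

Youth dependency ratio: 27.4
Old-age dependency ratio: 53.2
Total dependency ratio: 80.6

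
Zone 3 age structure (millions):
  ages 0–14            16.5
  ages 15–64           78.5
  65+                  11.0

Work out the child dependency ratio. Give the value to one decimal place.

Youth dependency ratio = 16.5 / 78.5 × 100 = 21.0

Youth dependency ratio: 21.0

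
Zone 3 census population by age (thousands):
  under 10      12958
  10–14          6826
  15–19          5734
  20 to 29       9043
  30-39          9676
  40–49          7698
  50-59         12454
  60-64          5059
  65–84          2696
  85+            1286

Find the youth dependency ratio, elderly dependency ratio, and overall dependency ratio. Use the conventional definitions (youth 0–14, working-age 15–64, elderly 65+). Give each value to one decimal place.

Youth dependency ratio: 39.8
Old-age dependency ratio: 8.0
Total dependency ratio: 47.9

0–14: 12958 + 6826 = 19784
15–64: 5734 + 9043 + 9676 + 7698 + 12454 + 5059 = 49664
65+: 2696 + 1286 = 3982
Youth dependency ratio = 19784 / 49664 × 100 = 39.8
Old-age dependency ratio = 3982 / 49664 × 100 = 8.0
Total dependency ratio = (19784 + 3982) / 49664 × 100 = 23766 / 49664 × 100 = 47.9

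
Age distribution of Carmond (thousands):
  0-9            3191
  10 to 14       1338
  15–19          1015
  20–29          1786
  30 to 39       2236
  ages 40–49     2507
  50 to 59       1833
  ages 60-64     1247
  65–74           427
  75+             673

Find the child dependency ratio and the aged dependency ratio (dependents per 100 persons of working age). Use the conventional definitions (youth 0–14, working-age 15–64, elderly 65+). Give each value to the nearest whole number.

Youth dependency ratio: 43
Old-age dependency ratio: 10

0–14: 3191 + 1338 = 4529
15–64: 1015 + 1786 + 2236 + 2507 + 1833 + 1247 = 10624
65+: 427 + 673 = 1100
Youth dependency ratio = 4529 / 10624 × 100 = 43
Old-age dependency ratio = 1100 / 10624 × 100 = 10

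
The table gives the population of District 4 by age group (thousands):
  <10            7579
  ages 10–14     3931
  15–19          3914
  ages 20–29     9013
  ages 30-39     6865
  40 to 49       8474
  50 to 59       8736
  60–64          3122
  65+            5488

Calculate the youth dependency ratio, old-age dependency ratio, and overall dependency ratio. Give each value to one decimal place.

0–14: 7579 + 3931 = 11510
15–64: 3914 + 9013 + 6865 + 8474 + 8736 + 3122 = 40124
65+: 5488
Youth dependency ratio = 11510 / 40124 × 100 = 28.7
Old-age dependency ratio = 5488 / 40124 × 100 = 13.7
Total dependency ratio = (11510 + 5488) / 40124 × 100 = 16998 / 40124 × 100 = 42.4

Youth dependency ratio: 28.7
Old-age dependency ratio: 13.7
Total dependency ratio: 42.4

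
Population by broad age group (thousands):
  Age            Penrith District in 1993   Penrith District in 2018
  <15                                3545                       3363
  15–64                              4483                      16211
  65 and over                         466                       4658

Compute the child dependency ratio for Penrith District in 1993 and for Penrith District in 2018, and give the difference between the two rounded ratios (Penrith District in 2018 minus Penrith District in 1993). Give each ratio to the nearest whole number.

Penrith District in 1993: 3545 / 4483 × 100 = 79
Penrith District in 2018: 3363 / 16211 × 100 = 21

Penrith District in 1993: 79
Penrith District in 2018: 21
Difference: -58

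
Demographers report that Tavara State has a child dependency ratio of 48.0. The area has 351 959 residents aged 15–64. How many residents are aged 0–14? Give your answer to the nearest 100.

Aged 0–14: 168 900

Youth dependency ratio = youth / working-age × 100
48.0 = Y / 351 959 × 100
⇒ 168 900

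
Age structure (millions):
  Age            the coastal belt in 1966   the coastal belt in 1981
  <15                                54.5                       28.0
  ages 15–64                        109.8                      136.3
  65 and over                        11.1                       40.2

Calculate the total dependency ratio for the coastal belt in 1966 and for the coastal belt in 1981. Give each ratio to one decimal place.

the coastal belt in 1966: (54.5 + 11.1) / 109.8 × 100 = 65.6 / 109.8 × 100 = 59.7
the coastal belt in 1981: (28.0 + 40.2) / 136.3 × 100 = 68.2 / 136.3 × 100 = 50.0

the coastal belt in 1966: 59.7
the coastal belt in 1981: 50.0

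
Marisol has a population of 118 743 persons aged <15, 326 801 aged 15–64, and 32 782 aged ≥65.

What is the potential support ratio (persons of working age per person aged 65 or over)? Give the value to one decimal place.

Potential support ratio = 326 801 / 32 782 = 10.0

Potential support ratio: 10.0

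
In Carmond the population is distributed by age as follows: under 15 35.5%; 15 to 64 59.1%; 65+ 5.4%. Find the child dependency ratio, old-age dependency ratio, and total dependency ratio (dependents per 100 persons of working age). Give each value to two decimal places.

Youth dependency ratio: 60.07
Old-age dependency ratio: 9.14
Total dependency ratio: 69.20

Youth dependency ratio = 35.5 / 59.1 × 100 = 60.07
Old-age dependency ratio = 5.4 / 59.1 × 100 = 9.14
Total dependency ratio = (35.5 + 5.4) / 59.1 × 100 = 40.9 / 59.1 × 100 = 69.20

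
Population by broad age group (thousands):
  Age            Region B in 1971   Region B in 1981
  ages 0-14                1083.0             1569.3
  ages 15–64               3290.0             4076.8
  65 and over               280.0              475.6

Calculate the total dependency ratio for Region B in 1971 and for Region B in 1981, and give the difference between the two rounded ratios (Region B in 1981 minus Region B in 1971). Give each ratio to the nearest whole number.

Region B in 1971: (1083.0 + 280.0) / 3290.0 × 100 = 1363.0 / 3290.0 × 100 = 41
Region B in 1981: (1569.3 + 475.6) / 4076.8 × 100 = 2044.9 / 4076.8 × 100 = 50

Region B in 1971: 41
Region B in 1981: 50
Difference: +9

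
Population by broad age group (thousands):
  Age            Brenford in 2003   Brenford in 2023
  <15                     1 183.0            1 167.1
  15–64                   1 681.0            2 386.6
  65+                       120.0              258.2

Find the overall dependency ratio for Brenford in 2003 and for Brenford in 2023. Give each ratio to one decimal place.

Brenford in 2003: 77.5
Brenford in 2023: 59.7

Brenford in 2003: (1 183.0 + 120.0) / 1 681.0 × 100 = 1 303.0 / 1 681.0 × 100 = 77.5
Brenford in 2023: (1 167.1 + 258.2) / 2 386.6 × 100 = 1 425.3 / 2 386.6 × 100 = 59.7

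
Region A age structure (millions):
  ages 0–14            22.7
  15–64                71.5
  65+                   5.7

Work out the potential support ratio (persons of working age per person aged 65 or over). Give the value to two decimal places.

Potential support ratio = 71.5 / 5.7 = 12.54

Potential support ratio: 12.54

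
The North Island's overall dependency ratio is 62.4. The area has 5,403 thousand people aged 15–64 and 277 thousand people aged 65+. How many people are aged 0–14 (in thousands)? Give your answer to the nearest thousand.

Total dependency ratio = (youth + elderly) / working-age × 100
62.4 = (Y + 277) / 5,403 × 100
⇒ 3,094

Aged 0–14: 3,094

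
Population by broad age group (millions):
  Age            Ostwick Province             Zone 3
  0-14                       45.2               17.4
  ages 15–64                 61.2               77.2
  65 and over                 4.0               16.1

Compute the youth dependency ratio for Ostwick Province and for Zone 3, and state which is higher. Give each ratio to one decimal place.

Ostwick Province: 73.9
Zone 3: 22.5
Higher: Ostwick Province

Ostwick Province: 45.2 / 61.2 × 100 = 73.9
Zone 3: 17.4 / 77.2 × 100 = 22.5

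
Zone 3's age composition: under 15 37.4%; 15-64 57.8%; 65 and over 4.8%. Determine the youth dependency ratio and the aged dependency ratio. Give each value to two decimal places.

Youth dependency ratio: 64.71
Old-age dependency ratio: 8.30

Youth dependency ratio = 37.4 / 57.8 × 100 = 64.71
Old-age dependency ratio = 4.8 / 57.8 × 100 = 8.30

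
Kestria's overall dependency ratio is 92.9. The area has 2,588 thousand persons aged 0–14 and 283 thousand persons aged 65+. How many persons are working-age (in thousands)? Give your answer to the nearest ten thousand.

Total dependency ratio = (youth + elderly) / working-age × 100
92.9 = (2,588 + 283) / W × 100
⇒ 3,090

Working-age: 3,090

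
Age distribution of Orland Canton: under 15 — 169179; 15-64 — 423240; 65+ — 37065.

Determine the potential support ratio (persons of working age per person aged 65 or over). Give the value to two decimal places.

Potential support ratio = 423240 / 37065 = 11.42

Potential support ratio: 11.42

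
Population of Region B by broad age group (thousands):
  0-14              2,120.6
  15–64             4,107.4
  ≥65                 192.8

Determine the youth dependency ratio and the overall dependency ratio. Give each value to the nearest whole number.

Youth dependency ratio = 2,120.6 / 4,107.4 × 100 = 52
Total dependency ratio = (2,120.6 + 192.8) / 4,107.4 × 100 = 2,313.4 / 4,107.4 × 100 = 56

Youth dependency ratio: 52
Total dependency ratio: 56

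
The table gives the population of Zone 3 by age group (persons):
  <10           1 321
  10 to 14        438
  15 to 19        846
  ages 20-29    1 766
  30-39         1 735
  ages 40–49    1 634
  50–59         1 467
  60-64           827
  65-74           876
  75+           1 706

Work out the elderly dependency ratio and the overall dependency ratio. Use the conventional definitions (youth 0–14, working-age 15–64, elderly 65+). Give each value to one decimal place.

Old-age dependency ratio: 31.2
Total dependency ratio: 52.5

0–14: 1 321 + 438 = 1 759
15–64: 846 + 1 766 + 1 735 + 1 634 + 1 467 + 827 = 8 275
65+: 876 + 1 706 = 2 582
Old-age dependency ratio = 2 582 / 8 275 × 100 = 31.2
Total dependency ratio = (1 759 + 2 582) / 8 275 × 100 = 4 341 / 8 275 × 100 = 52.5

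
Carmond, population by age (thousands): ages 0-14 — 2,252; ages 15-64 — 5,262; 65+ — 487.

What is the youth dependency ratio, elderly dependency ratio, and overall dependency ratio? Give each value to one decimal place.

Youth dependency ratio: 42.8
Old-age dependency ratio: 9.3
Total dependency ratio: 52.1

Youth dependency ratio = 2,252 / 5,262 × 100 = 42.8
Old-age dependency ratio = 487 / 5,262 × 100 = 9.3
Total dependency ratio = (2,252 + 487) / 5,262 × 100 = 2,739 / 5,262 × 100 = 52.1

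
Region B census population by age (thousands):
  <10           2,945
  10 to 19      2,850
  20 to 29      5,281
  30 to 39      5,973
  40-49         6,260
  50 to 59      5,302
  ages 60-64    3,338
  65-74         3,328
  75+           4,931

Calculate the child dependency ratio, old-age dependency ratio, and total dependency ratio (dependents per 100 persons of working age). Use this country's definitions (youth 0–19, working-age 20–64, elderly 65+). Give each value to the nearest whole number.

Youth dependency ratio: 22
Old-age dependency ratio: 32
Total dependency ratio: 54

0–19: 2,945 + 2,850 = 5,795
20–64: 5,281 + 5,973 + 6,260 + 5,302 + 3,338 = 26,154
65+: 3,328 + 4,931 = 8,259
Youth dependency ratio = 5,795 / 26,154 × 100 = 22
Old-age dependency ratio = 8,259 / 26,154 × 100 = 32
Total dependency ratio = (5,795 + 8,259) / 26,154 × 100 = 14,054 / 26,154 × 100 = 54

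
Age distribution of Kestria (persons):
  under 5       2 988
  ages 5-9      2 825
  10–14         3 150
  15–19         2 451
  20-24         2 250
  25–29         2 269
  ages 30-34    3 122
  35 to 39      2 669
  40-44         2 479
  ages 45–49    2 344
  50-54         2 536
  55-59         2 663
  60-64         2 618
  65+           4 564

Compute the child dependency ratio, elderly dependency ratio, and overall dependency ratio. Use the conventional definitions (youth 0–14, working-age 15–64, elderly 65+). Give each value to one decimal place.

Youth dependency ratio: 35.3
Old-age dependency ratio: 18.0
Total dependency ratio: 53.3

0–14: 2 988 + 2 825 + 3 150 = 8 963
15–64: 2 451 + 2 250 + 2 269 + 3 122 + 2 669 + 2 479 + 2 344 + 2 536 + 2 663 + 2 618 = 25 401
65+: 4 564
Youth dependency ratio = 8 963 / 25 401 × 100 = 35.3
Old-age dependency ratio = 4 564 / 25 401 × 100 = 18.0
Total dependency ratio = (8 963 + 4 564) / 25 401 × 100 = 13 527 / 25 401 × 100 = 53.3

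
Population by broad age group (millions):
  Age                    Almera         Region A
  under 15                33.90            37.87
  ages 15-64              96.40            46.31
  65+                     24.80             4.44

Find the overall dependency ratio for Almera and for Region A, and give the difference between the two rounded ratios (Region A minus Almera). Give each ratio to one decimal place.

Almera: (33.90 + 24.80) / 96.40 × 100 = 58.70 / 96.40 × 100 = 60.9
Region A: (37.87 + 4.44) / 46.31 × 100 = 42.31 / 46.31 × 100 = 91.4

Almera: 60.9
Region A: 91.4
Difference: +30.5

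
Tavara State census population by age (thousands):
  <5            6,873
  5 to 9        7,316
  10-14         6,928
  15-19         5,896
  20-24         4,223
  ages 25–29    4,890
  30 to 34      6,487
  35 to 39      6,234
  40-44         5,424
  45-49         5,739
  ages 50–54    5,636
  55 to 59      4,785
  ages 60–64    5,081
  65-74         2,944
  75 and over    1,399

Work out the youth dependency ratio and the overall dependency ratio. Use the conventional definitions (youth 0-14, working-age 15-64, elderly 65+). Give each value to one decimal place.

0–14: 6,873 + 7,316 + 6,928 = 21,117
15–64: 5,896 + 4,223 + 4,890 + 6,487 + 6,234 + 5,424 + 5,739 + 5,636 + 4,785 + 5,081 = 54,395
65+: 2,944 + 1,399 = 4,343
Youth dependency ratio = 21,117 / 54,395 × 100 = 38.8
Total dependency ratio = (21,117 + 4,343) / 54,395 × 100 = 25,460 / 54,395 × 100 = 46.8

Youth dependency ratio: 38.8
Total dependency ratio: 46.8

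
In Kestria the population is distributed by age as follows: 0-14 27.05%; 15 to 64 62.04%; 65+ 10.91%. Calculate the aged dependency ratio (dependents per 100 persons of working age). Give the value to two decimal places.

Old-age dependency ratio: 17.59

Old-age dependency ratio = 10.91 / 62.04 × 100 = 17.59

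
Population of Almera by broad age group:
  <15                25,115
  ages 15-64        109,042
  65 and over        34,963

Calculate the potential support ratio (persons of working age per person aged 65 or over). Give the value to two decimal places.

Potential support ratio = 109,042 / 34,963 = 3.12

Potential support ratio: 3.12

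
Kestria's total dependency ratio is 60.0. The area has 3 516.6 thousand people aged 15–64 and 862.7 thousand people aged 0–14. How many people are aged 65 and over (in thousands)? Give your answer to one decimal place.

Total dependency ratio = (youth + elderly) / working-age × 100
60.0 = (862.7 + E) / 3 516.6 × 100
⇒ 1 247.3

Aged 65 and over: 1 247.3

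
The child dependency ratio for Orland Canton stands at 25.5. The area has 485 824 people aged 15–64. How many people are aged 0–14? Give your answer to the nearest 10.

Youth dependency ratio = youth / working-age × 100
25.5 = Y / 485 824 × 100
⇒ 123 890

Aged 0–14: 123 890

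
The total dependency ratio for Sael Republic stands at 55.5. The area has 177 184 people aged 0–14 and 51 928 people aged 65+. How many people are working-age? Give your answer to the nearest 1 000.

Total dependency ratio = (youth + elderly) / working-age × 100
55.5 = (177 184 + 51 928) / W × 100
⇒ 413 000

Working-age: 413 000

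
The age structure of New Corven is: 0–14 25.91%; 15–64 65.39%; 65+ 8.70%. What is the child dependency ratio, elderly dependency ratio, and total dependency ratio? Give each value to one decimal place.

Youth dependency ratio: 39.6
Old-age dependency ratio: 13.3
Total dependency ratio: 52.9

Youth dependency ratio = 25.91 / 65.39 × 100 = 39.6
Old-age dependency ratio = 8.70 / 65.39 × 100 = 13.3
Total dependency ratio = (25.91 + 8.70) / 65.39 × 100 = 34.61 / 65.39 × 100 = 52.9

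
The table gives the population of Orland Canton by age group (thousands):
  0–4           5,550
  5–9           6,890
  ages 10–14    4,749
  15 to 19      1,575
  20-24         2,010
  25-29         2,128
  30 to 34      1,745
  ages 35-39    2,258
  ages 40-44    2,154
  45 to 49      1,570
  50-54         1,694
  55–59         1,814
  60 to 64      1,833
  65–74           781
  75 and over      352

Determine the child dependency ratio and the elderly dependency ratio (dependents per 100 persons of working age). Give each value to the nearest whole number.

0–14: 5,550 + 6,890 + 4,749 = 17,189
15–64: 1,575 + 2,010 + 2,128 + 1,745 + 2,258 + 2,154 + 1,570 + 1,694 + 1,814 + 1,833 = 18,781
65+: 781 + 352 = 1,133
Youth dependency ratio = 17,189 / 18,781 × 100 = 92
Old-age dependency ratio = 1,133 / 18,781 × 100 = 6

Youth dependency ratio: 92
Old-age dependency ratio: 6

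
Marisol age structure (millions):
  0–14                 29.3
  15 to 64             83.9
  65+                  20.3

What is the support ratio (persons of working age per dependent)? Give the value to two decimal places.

Support ratio = 83.9 / (29.3 + 20.3) = 83.9 / 49.6 = 1.69

Support ratio: 1.69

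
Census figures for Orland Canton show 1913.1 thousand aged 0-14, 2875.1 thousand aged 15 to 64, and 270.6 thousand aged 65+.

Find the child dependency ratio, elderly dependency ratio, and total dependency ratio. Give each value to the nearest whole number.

Youth dependency ratio = 1913.1 / 2875.1 × 100 = 67
Old-age dependency ratio = 270.6 / 2875.1 × 100 = 9
Total dependency ratio = (1913.1 + 270.6) / 2875.1 × 100 = 2183.7 / 2875.1 × 100 = 76

Youth dependency ratio: 67
Old-age dependency ratio: 9
Total dependency ratio: 76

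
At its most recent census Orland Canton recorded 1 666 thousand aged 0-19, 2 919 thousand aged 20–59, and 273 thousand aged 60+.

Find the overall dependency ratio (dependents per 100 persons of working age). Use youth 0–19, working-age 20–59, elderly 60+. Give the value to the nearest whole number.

Total dependency ratio = (1 666 + 273) / 2 919 × 100 = 1 939 / 2 919 × 100 = 66

Total dependency ratio: 66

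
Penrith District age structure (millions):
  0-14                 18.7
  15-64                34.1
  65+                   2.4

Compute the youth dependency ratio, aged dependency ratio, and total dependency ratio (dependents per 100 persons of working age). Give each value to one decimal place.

Youth dependency ratio: 54.8
Old-age dependency ratio: 7.0
Total dependency ratio: 61.9

Youth dependency ratio = 18.7 / 34.1 × 100 = 54.8
Old-age dependency ratio = 2.4 / 34.1 × 100 = 7.0
Total dependency ratio = (18.7 + 2.4) / 34.1 × 100 = 21.1 / 34.1 × 100 = 61.9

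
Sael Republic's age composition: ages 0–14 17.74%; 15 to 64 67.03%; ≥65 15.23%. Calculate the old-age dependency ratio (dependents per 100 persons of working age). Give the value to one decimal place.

Old-age dependency ratio: 22.7

Old-age dependency ratio = 15.23 / 67.03 × 100 = 22.7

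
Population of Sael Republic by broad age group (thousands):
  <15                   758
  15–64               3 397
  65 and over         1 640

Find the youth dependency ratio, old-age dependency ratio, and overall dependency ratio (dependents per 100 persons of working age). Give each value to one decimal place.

Youth dependency ratio: 22.3
Old-age dependency ratio: 48.3
Total dependency ratio: 70.6

Youth dependency ratio = 758 / 3 397 × 100 = 22.3
Old-age dependency ratio = 1 640 / 3 397 × 100 = 48.3
Total dependency ratio = (758 + 1 640) / 3 397 × 100 = 2 398 / 3 397 × 100 = 70.6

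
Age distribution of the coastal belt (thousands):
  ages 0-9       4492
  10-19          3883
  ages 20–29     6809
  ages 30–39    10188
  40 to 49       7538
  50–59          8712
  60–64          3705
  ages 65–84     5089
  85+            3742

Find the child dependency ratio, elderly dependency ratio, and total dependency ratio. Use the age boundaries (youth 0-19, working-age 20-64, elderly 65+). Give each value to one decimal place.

0–19: 4492 + 3883 = 8375
20–64: 6809 + 10188 + 7538 + 8712 + 3705 = 36952
65+: 5089 + 3742 = 8831
Youth dependency ratio = 8375 / 36952 × 100 = 22.7
Old-age dependency ratio = 8831 / 36952 × 100 = 23.9
Total dependency ratio = (8375 + 8831) / 36952 × 100 = 17206 / 36952 × 100 = 46.6

Youth dependency ratio: 22.7
Old-age dependency ratio: 23.9
Total dependency ratio: 46.6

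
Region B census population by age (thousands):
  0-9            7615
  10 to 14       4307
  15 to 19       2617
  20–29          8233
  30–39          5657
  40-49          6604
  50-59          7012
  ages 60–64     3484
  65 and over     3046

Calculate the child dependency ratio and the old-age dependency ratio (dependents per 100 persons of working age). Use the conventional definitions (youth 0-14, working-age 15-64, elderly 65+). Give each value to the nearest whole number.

Youth dependency ratio: 35
Old-age dependency ratio: 9

0–14: 7615 + 4307 = 11922
15–64: 2617 + 8233 + 5657 + 6604 + 7012 + 3484 = 33607
65+: 3046
Youth dependency ratio = 11922 / 33607 × 100 = 35
Old-age dependency ratio = 3046 / 33607 × 100 = 9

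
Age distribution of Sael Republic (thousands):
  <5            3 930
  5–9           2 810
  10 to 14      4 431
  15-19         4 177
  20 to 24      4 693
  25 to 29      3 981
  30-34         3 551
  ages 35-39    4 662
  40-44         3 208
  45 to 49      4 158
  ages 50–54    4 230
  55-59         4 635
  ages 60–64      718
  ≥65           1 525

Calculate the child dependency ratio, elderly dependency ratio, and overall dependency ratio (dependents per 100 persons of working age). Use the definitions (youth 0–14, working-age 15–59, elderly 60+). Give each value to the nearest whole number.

Youth dependency ratio: 30
Old-age dependency ratio: 6
Total dependency ratio: 36

0–14: 3 930 + 2 810 + 4 431 = 11 171
15–59: 4 177 + 4 693 + 3 981 + 3 551 + 4 662 + 3 208 + 4 158 + 4 230 + 4 635 = 37 295
60+: 718 + 1 525 = 2 243
Youth dependency ratio = 11 171 / 37 295 × 100 = 30
Old-age dependency ratio = 2 243 / 37 295 × 100 = 6
Total dependency ratio = (11 171 + 2 243) / 37 295 × 100 = 13 414 / 37 295 × 100 = 36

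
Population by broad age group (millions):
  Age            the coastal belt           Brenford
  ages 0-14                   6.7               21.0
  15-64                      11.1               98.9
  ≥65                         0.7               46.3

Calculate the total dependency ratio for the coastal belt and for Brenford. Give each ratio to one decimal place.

the coastal belt: 66.7
Brenford: 68.0

the coastal belt: (6.7 + 0.7) / 11.1 × 100 = 7.4 / 11.1 × 100 = 66.7
Brenford: (21.0 + 46.3) / 98.9 × 100 = 67.3 / 98.9 × 100 = 68.0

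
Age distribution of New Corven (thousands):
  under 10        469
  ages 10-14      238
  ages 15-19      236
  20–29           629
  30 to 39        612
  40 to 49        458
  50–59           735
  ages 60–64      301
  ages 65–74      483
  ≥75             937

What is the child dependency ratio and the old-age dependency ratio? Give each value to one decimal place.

Youth dependency ratio: 23.8
Old-age dependency ratio: 47.8

0–14: 469 + 238 = 707
15–64: 236 + 629 + 612 + 458 + 735 + 301 = 2 971
65+: 483 + 937 = 1 420
Youth dependency ratio = 707 / 2 971 × 100 = 23.8
Old-age dependency ratio = 1 420 / 2 971 × 100 = 47.8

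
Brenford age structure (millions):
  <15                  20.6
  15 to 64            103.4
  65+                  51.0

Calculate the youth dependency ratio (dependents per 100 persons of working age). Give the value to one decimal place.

Youth dependency ratio = 20.6 / 103.4 × 100 = 19.9

Youth dependency ratio: 19.9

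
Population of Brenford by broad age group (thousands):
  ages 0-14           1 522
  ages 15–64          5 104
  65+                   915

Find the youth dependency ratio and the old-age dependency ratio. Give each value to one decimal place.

Youth dependency ratio = 1 522 / 5 104 × 100 = 29.8
Old-age dependency ratio = 915 / 5 104 × 100 = 17.9

Youth dependency ratio: 29.8
Old-age dependency ratio: 17.9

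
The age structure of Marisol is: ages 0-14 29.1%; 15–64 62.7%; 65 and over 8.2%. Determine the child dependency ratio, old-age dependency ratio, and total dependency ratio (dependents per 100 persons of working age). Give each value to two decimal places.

Youth dependency ratio = 29.1 / 62.7 × 100 = 46.41
Old-age dependency ratio = 8.2 / 62.7 × 100 = 13.08
Total dependency ratio = (29.1 + 8.2) / 62.7 × 100 = 37.3 / 62.7 × 100 = 59.49

Youth dependency ratio: 46.41
Old-age dependency ratio: 13.08
Total dependency ratio: 59.49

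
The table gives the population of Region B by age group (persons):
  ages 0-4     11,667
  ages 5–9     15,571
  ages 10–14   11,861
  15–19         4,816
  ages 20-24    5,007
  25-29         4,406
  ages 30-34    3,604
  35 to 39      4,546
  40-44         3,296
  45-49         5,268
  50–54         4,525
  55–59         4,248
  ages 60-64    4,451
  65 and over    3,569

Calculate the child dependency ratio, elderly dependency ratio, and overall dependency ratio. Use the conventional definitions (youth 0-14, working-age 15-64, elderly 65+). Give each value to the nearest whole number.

Youth dependency ratio: 89
Old-age dependency ratio: 8
Total dependency ratio: 97

0–14: 11,667 + 15,571 + 11,861 = 39,099
15–64: 4,816 + 5,007 + 4,406 + 3,604 + 4,546 + 3,296 + 5,268 + 4,525 + 4,248 + 4,451 = 44,167
65+: 3,569
Youth dependency ratio = 39,099 / 44,167 × 100 = 89
Old-age dependency ratio = 3,569 / 44,167 × 100 = 8
Total dependency ratio = (39,099 + 3,569) / 44,167 × 100 = 42,668 / 44,167 × 100 = 97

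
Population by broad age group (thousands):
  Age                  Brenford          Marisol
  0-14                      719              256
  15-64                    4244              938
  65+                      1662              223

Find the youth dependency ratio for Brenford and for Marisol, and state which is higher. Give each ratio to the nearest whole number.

Brenford: 17
Marisol: 27
Higher: Marisol

Brenford: 719 / 4244 × 100 = 17
Marisol: 256 / 938 × 100 = 27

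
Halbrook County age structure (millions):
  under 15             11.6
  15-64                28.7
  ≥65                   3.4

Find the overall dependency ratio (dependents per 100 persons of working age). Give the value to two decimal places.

Total dependency ratio = (11.6 + 3.4) / 28.7 × 100 = 15.0 / 28.7 × 100 = 52.26

Total dependency ratio: 52.26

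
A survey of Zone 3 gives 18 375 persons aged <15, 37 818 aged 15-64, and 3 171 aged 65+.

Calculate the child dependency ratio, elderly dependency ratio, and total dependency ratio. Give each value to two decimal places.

Youth dependency ratio: 48.59
Old-age dependency ratio: 8.38
Total dependency ratio: 56.97

Youth dependency ratio = 18 375 / 37 818 × 100 = 48.59
Old-age dependency ratio = 3 171 / 37 818 × 100 = 8.38
Total dependency ratio = (18 375 + 3 171) / 37 818 × 100 = 21 546 / 37 818 × 100 = 56.97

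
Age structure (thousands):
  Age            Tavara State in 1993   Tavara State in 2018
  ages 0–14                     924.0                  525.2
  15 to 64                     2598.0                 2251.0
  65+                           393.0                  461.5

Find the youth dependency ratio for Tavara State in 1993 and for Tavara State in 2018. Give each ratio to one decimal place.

Tavara State in 1993: 924.0 / 2598.0 × 100 = 35.6
Tavara State in 2018: 525.2 / 2251.0 × 100 = 23.3

Tavara State in 1993: 35.6
Tavara State in 2018: 23.3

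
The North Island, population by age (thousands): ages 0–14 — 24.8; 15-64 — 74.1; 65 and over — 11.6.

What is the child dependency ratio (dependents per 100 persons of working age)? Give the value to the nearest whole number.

Youth dependency ratio: 33

Youth dependency ratio = 24.8 / 74.1 × 100 = 33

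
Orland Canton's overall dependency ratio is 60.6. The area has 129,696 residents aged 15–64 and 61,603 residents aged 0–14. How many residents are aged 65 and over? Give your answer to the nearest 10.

Aged 65 and over: 16,990

Total dependency ratio = (youth + elderly) / working-age × 100
60.6 = (61,603 + E) / 129,696 × 100
⇒ 16,990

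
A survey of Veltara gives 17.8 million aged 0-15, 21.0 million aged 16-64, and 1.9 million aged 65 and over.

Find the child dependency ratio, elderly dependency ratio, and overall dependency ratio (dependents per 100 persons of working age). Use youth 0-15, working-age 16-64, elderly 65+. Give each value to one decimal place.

Youth dependency ratio = 17.8 / 21.0 × 100 = 84.8
Old-age dependency ratio = 1.9 / 21.0 × 100 = 9.0
Total dependency ratio = (17.8 + 1.9) / 21.0 × 100 = 19.7 / 21.0 × 100 = 93.8

Youth dependency ratio: 84.8
Old-age dependency ratio: 9.0
Total dependency ratio: 93.8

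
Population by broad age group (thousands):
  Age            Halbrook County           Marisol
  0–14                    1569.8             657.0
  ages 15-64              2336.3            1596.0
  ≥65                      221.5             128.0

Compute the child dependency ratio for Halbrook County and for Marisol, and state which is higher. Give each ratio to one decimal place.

Halbrook County: 67.2
Marisol: 41.2
Higher: Halbrook County

Halbrook County: 1569.8 / 2336.3 × 100 = 67.2
Marisol: 657.0 / 1596.0 × 100 = 41.2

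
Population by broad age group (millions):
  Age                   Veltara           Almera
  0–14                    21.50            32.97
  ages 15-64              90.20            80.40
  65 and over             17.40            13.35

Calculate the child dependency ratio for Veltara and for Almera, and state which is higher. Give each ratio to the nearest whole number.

Veltara: 21.50 / 90.20 × 100 = 24
Almera: 32.97 / 80.40 × 100 = 41

Veltara: 24
Almera: 41
Higher: Almera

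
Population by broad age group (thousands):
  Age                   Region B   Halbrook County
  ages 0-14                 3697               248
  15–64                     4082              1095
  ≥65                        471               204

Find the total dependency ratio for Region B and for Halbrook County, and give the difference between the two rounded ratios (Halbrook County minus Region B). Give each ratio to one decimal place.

Region B: (3697 + 471) / 4082 × 100 = 4168 / 4082 × 100 = 102.1
Halbrook County: (248 + 204) / 1095 × 100 = 452 / 1095 × 100 = 41.3

Region B: 102.1
Halbrook County: 41.3
Difference: -60.8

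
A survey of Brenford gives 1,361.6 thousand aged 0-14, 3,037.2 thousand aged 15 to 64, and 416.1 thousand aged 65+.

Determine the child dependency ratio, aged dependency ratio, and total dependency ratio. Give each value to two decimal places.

Youth dependency ratio: 44.83
Old-age dependency ratio: 13.70
Total dependency ratio: 58.53

Youth dependency ratio = 1,361.6 / 3,037.2 × 100 = 44.83
Old-age dependency ratio = 416.1 / 3,037.2 × 100 = 13.70
Total dependency ratio = (1,361.6 + 416.1) / 3,037.2 × 100 = 1,777.7 / 3,037.2 × 100 = 58.53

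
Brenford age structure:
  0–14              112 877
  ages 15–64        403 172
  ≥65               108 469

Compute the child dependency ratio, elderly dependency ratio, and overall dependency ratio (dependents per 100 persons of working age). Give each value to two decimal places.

Youth dependency ratio = 112 877 / 403 172 × 100 = 28.00
Old-age dependency ratio = 108 469 / 403 172 × 100 = 26.90
Total dependency ratio = (112 877 + 108 469) / 403 172 × 100 = 221 346 / 403 172 × 100 = 54.90

Youth dependency ratio: 28.00
Old-age dependency ratio: 26.90
Total dependency ratio: 54.90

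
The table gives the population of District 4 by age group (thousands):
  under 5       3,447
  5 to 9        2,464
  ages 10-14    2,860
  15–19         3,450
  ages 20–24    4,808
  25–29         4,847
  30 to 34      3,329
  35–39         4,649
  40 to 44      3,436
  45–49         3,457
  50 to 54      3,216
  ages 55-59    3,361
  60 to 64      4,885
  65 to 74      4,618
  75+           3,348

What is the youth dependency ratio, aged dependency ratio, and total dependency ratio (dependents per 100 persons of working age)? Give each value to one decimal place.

0–14: 3,447 + 2,464 + 2,860 = 8,771
15–64: 3,450 + 4,808 + 4,847 + 3,329 + 4,649 + 3,436 + 3,457 + 3,216 + 3,361 + 4,885 = 39,438
65+: 4,618 + 3,348 = 7,966
Youth dependency ratio = 8,771 / 39,438 × 100 = 22.2
Old-age dependency ratio = 7,966 / 39,438 × 100 = 20.2
Total dependency ratio = (8,771 + 7,966) / 39,438 × 100 = 16,737 / 39,438 × 100 = 42.4

Youth dependency ratio: 22.2
Old-age dependency ratio: 20.2
Total dependency ratio: 42.4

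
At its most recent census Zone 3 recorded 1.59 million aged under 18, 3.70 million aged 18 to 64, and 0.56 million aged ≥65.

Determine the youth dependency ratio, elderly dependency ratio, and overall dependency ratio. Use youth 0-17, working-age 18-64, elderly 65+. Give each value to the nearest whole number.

Youth dependency ratio = 1.59 / 3.70 × 100 = 43
Old-age dependency ratio = 0.56 / 3.70 × 100 = 15
Total dependency ratio = (1.59 + 0.56) / 3.70 × 100 = 2.15 / 3.70 × 100 = 58

Youth dependency ratio: 43
Old-age dependency ratio: 15
Total dependency ratio: 58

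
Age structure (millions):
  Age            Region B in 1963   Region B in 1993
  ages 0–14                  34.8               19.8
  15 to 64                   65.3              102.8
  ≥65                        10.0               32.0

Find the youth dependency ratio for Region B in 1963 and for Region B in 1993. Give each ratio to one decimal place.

Region B in 1963: 53.3
Region B in 1993: 19.3

Region B in 1963: 34.8 / 65.3 × 100 = 53.3
Region B in 1993: 19.8 / 102.8 × 100 = 19.3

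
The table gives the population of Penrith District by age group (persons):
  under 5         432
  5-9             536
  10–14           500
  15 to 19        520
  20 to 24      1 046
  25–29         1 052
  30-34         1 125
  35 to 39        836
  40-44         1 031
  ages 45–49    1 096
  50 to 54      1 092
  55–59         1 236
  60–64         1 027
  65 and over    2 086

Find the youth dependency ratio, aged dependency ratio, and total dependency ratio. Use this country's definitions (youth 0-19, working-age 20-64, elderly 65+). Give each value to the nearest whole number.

0–19: 432 + 536 + 500 + 520 = 1 988
20–64: 1 046 + 1 052 + 1 125 + 836 + 1 031 + 1 096 + 1 092 + 1 236 + 1 027 = 9 541
65+: 2 086
Youth dependency ratio = 1 988 / 9 541 × 100 = 21
Old-age dependency ratio = 2 086 / 9 541 × 100 = 22
Total dependency ratio = (1 988 + 2 086) / 9 541 × 100 = 4 074 / 9 541 × 100 = 43

Youth dependency ratio: 21
Old-age dependency ratio: 22
Total dependency ratio: 43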